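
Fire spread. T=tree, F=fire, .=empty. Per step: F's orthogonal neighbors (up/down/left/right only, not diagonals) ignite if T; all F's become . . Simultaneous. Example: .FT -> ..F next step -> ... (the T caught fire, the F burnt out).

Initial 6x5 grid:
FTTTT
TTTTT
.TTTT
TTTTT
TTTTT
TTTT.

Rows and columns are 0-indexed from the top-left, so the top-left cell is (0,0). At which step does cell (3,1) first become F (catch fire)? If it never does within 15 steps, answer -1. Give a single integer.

Step 1: cell (3,1)='T' (+2 fires, +1 burnt)
Step 2: cell (3,1)='T' (+2 fires, +2 burnt)
Step 3: cell (3,1)='T' (+3 fires, +2 burnt)
Step 4: cell (3,1)='F' (+4 fires, +3 burnt)
  -> target ignites at step 4
Step 5: cell (3,1)='.' (+5 fires, +4 burnt)
Step 6: cell (3,1)='.' (+5 fires, +5 burnt)
Step 7: cell (3,1)='.' (+4 fires, +5 burnt)
Step 8: cell (3,1)='.' (+2 fires, +4 burnt)
Step 9: cell (3,1)='.' (+0 fires, +2 burnt)
  fire out at step 9

4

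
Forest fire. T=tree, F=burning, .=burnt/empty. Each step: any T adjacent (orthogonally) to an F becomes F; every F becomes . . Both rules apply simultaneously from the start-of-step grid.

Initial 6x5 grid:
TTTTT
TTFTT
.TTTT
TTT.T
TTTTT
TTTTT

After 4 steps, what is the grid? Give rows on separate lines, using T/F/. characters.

Step 1: 4 trees catch fire, 1 burn out
  TTFTT
  TF.FT
  .TFTT
  TTT.T
  TTTTT
  TTTTT
Step 2: 7 trees catch fire, 4 burn out
  TF.FT
  F...F
  .F.FT
  TTF.T
  TTTTT
  TTTTT
Step 3: 5 trees catch fire, 7 burn out
  F...F
  .....
  ....F
  TF..T
  TTFTT
  TTTTT
Step 4: 5 trees catch fire, 5 burn out
  .....
  .....
  .....
  F...F
  TF.FT
  TTFTT

.....
.....
.....
F...F
TF.FT
TTFTT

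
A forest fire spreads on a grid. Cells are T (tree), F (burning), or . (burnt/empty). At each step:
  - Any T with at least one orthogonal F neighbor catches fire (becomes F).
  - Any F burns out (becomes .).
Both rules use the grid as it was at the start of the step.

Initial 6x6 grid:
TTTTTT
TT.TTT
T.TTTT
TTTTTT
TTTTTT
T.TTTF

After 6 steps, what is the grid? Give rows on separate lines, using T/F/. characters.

Step 1: 2 trees catch fire, 1 burn out
  TTTTTT
  TT.TTT
  T.TTTT
  TTTTTT
  TTTTTF
  T.TTF.
Step 2: 3 trees catch fire, 2 burn out
  TTTTTT
  TT.TTT
  T.TTTT
  TTTTTF
  TTTTF.
  T.TF..
Step 3: 4 trees catch fire, 3 burn out
  TTTTTT
  TT.TTT
  T.TTTF
  TTTTF.
  TTTF..
  T.F...
Step 4: 4 trees catch fire, 4 burn out
  TTTTTT
  TT.TTF
  T.TTF.
  TTTF..
  TTF...
  T.....
Step 5: 5 trees catch fire, 4 burn out
  TTTTTF
  TT.TF.
  T.TF..
  TTF...
  TF....
  T.....
Step 6: 5 trees catch fire, 5 burn out
  TTTTF.
  TT.F..
  T.F...
  TF....
  F.....
  T.....

TTTTF.
TT.F..
T.F...
TF....
F.....
T.....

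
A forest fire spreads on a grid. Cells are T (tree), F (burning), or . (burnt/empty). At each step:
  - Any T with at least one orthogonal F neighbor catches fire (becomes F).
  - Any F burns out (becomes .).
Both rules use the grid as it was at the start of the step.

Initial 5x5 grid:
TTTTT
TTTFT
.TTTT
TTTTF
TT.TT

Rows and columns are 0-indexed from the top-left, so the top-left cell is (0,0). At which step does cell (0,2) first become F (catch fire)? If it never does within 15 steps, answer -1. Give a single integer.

Step 1: cell (0,2)='T' (+7 fires, +2 burnt)
Step 2: cell (0,2)='F' (+6 fires, +7 burnt)
  -> target ignites at step 2
Step 3: cell (0,2)='.' (+4 fires, +6 burnt)
Step 4: cell (0,2)='.' (+3 fires, +4 burnt)
Step 5: cell (0,2)='.' (+1 fires, +3 burnt)
Step 6: cell (0,2)='.' (+0 fires, +1 burnt)
  fire out at step 6

2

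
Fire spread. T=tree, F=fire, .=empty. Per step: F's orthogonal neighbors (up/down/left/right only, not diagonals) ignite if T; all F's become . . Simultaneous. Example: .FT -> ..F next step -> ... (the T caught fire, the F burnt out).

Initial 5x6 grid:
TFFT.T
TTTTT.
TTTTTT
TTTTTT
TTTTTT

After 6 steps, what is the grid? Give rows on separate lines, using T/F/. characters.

Step 1: 4 trees catch fire, 2 burn out
  F..F.T
  TFFTT.
  TTTTTT
  TTTTTT
  TTTTTT
Step 2: 4 trees catch fire, 4 burn out
  .....T
  F..FT.
  TFFTTT
  TTTTTT
  TTTTTT
Step 3: 5 trees catch fire, 4 burn out
  .....T
  ....F.
  F..FTT
  TFFTTT
  TTTTTT
Step 4: 5 trees catch fire, 5 burn out
  .....T
  ......
  ....FT
  F..FTT
  TFFTTT
Step 5: 4 trees catch fire, 5 burn out
  .....T
  ......
  .....F
  ....FT
  F..FTT
Step 6: 2 trees catch fire, 4 burn out
  .....T
  ......
  ......
  .....F
  ....FT

.....T
......
......
.....F
....FT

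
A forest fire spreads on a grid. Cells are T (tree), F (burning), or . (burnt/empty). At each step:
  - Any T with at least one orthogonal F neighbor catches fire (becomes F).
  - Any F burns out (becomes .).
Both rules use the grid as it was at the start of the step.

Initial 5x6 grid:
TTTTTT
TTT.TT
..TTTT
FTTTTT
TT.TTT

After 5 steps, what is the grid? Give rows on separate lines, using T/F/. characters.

Step 1: 2 trees catch fire, 1 burn out
  TTTTTT
  TTT.TT
  ..TTTT
  .FTTTT
  FT.TTT
Step 2: 2 trees catch fire, 2 burn out
  TTTTTT
  TTT.TT
  ..TTTT
  ..FTTT
  .F.TTT
Step 3: 2 trees catch fire, 2 burn out
  TTTTTT
  TTT.TT
  ..FTTT
  ...FTT
  ...TTT
Step 4: 4 trees catch fire, 2 burn out
  TTTTTT
  TTF.TT
  ...FTT
  ....FT
  ...FTT
Step 5: 5 trees catch fire, 4 burn out
  TTFTTT
  TF..TT
  ....FT
  .....F
  ....FT

TTFTTT
TF..TT
....FT
.....F
....FT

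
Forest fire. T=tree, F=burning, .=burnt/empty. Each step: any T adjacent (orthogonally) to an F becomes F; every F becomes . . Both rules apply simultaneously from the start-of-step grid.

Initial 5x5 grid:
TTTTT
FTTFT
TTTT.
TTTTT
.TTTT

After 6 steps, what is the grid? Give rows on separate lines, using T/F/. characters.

Step 1: 7 trees catch fire, 2 burn out
  FTTFT
  .FF.F
  FTTF.
  TTTTT
  .TTTT
Step 2: 7 trees catch fire, 7 burn out
  .FF.F
  .....
  .FF..
  FTTFT
  .TTTT
Step 3: 4 trees catch fire, 7 burn out
  .....
  .....
  .....
  .FF.F
  .TTFT
Step 4: 3 trees catch fire, 4 burn out
  .....
  .....
  .....
  .....
  .FF.F
Step 5: 0 trees catch fire, 3 burn out
  .....
  .....
  .....
  .....
  .....
Step 6: 0 trees catch fire, 0 burn out
  .....
  .....
  .....
  .....
  .....

.....
.....
.....
.....
.....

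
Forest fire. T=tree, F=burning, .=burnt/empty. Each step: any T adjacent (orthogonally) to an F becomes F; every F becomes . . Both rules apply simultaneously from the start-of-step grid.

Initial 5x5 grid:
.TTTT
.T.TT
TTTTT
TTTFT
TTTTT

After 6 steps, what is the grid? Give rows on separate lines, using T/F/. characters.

Step 1: 4 trees catch fire, 1 burn out
  .TTTT
  .T.TT
  TTTFT
  TTF.F
  TTTFT
Step 2: 6 trees catch fire, 4 burn out
  .TTTT
  .T.FT
  TTF.F
  TF...
  TTF.F
Step 3: 5 trees catch fire, 6 burn out
  .TTFT
  .T..F
  TF...
  F....
  TF...
Step 4: 5 trees catch fire, 5 burn out
  .TF.F
  .F...
  F....
  .....
  F....
Step 5: 1 trees catch fire, 5 burn out
  .F...
  .....
  .....
  .....
  .....
Step 6: 0 trees catch fire, 1 burn out
  .....
  .....
  .....
  .....
  .....

.....
.....
.....
.....
.....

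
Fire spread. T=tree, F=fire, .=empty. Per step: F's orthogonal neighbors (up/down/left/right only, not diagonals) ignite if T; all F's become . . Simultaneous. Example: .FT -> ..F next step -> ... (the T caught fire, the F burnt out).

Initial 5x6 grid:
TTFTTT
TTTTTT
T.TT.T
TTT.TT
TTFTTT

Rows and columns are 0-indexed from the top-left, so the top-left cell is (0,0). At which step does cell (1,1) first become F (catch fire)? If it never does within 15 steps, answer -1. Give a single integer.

Step 1: cell (1,1)='T' (+6 fires, +2 burnt)
Step 2: cell (1,1)='F' (+8 fires, +6 burnt)
  -> target ignites at step 2
Step 3: cell (1,1)='.' (+7 fires, +8 burnt)
Step 4: cell (1,1)='.' (+3 fires, +7 burnt)
Step 5: cell (1,1)='.' (+1 fires, +3 burnt)
Step 6: cell (1,1)='.' (+0 fires, +1 burnt)
  fire out at step 6

2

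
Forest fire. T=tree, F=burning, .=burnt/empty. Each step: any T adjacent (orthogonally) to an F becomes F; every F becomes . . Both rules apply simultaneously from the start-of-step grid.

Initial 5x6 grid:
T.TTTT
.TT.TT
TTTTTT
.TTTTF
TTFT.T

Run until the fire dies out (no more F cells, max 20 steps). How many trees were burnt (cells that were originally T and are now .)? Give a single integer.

Answer: 22

Derivation:
Step 1: +6 fires, +2 burnt (F count now 6)
Step 2: +6 fires, +6 burnt (F count now 6)
Step 3: +5 fires, +6 burnt (F count now 5)
Step 4: +4 fires, +5 burnt (F count now 4)
Step 5: +1 fires, +4 burnt (F count now 1)
Step 6: +0 fires, +1 burnt (F count now 0)
Fire out after step 6
Initially T: 23, now '.': 29
Total burnt (originally-T cells now '.'): 22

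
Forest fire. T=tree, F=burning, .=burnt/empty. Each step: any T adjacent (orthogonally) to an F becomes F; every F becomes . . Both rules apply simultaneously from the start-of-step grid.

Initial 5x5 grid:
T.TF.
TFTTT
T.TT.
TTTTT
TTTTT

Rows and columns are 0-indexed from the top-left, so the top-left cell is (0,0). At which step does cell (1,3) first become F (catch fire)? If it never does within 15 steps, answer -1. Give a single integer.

Step 1: cell (1,3)='F' (+4 fires, +2 burnt)
  -> target ignites at step 1
Step 2: cell (1,3)='.' (+5 fires, +4 burnt)
Step 3: cell (1,3)='.' (+3 fires, +5 burnt)
Step 4: cell (1,3)='.' (+5 fires, +3 burnt)
Step 5: cell (1,3)='.' (+2 fires, +5 burnt)
Step 6: cell (1,3)='.' (+0 fires, +2 burnt)
  fire out at step 6

1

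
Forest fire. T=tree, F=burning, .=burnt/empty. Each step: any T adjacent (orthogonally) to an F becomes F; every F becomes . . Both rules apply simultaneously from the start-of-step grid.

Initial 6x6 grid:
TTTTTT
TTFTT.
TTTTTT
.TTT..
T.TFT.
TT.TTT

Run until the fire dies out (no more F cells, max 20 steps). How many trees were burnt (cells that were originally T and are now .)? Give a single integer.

Answer: 24

Derivation:
Step 1: +8 fires, +2 burnt (F count now 8)
Step 2: +8 fires, +8 burnt (F count now 8)
Step 3: +6 fires, +8 burnt (F count now 6)
Step 4: +2 fires, +6 burnt (F count now 2)
Step 5: +0 fires, +2 burnt (F count now 0)
Fire out after step 5
Initially T: 27, now '.': 33
Total burnt (originally-T cells now '.'): 24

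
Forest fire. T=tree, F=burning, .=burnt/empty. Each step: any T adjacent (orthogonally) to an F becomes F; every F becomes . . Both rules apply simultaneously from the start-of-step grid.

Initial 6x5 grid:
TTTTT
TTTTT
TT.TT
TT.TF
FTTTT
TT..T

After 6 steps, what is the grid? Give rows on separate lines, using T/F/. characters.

Step 1: 6 trees catch fire, 2 burn out
  TTTTT
  TTTTT
  TT.TF
  FT.F.
  .FTTF
  FT..T
Step 2: 8 trees catch fire, 6 burn out
  TTTTT
  TTTTF
  FT.F.
  .F...
  ..FF.
  .F..F
Step 3: 4 trees catch fire, 8 burn out
  TTTTF
  FTTF.
  .F...
  .....
  .....
  .....
Step 4: 4 trees catch fire, 4 burn out
  FTTF.
  .FF..
  .....
  .....
  .....
  .....
Step 5: 2 trees catch fire, 4 burn out
  .FF..
  .....
  .....
  .....
  .....
  .....
Step 6: 0 trees catch fire, 2 burn out
  .....
  .....
  .....
  .....
  .....
  .....

.....
.....
.....
.....
.....
.....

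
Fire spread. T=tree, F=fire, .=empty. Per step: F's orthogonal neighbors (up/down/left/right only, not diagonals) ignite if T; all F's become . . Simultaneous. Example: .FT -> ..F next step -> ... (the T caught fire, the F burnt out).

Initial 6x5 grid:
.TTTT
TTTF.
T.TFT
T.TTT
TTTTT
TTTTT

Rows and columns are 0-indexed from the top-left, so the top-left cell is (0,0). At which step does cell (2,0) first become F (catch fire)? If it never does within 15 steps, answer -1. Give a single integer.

Step 1: cell (2,0)='T' (+5 fires, +2 burnt)
Step 2: cell (2,0)='T' (+6 fires, +5 burnt)
Step 3: cell (2,0)='T' (+5 fires, +6 burnt)
Step 4: cell (2,0)='F' (+4 fires, +5 burnt)
  -> target ignites at step 4
Step 5: cell (2,0)='.' (+3 fires, +4 burnt)
Step 6: cell (2,0)='.' (+1 fires, +3 burnt)
Step 7: cell (2,0)='.' (+0 fires, +1 burnt)
  fire out at step 7

4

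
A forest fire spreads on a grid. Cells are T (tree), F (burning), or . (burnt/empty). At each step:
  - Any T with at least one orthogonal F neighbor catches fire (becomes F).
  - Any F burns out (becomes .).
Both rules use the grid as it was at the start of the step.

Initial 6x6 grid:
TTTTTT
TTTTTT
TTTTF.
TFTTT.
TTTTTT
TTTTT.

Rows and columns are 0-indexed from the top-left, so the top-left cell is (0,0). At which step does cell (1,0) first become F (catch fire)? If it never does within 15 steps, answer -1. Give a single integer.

Step 1: cell (1,0)='T' (+7 fires, +2 burnt)
Step 2: cell (1,0)='T' (+11 fires, +7 burnt)
Step 3: cell (1,0)='F' (+10 fires, +11 burnt)
  -> target ignites at step 3
Step 4: cell (1,0)='.' (+3 fires, +10 burnt)
Step 5: cell (1,0)='.' (+0 fires, +3 burnt)
  fire out at step 5

3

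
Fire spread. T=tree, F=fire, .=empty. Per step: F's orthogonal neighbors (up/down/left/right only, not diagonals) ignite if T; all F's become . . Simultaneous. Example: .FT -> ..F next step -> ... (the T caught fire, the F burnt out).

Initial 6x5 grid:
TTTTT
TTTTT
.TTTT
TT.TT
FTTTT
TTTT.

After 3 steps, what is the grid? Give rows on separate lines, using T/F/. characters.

Step 1: 3 trees catch fire, 1 burn out
  TTTTT
  TTTTT
  .TTTT
  FT.TT
  .FTTT
  FTTT.
Step 2: 3 trees catch fire, 3 burn out
  TTTTT
  TTTTT
  .TTTT
  .F.TT
  ..FTT
  .FTT.
Step 3: 3 trees catch fire, 3 burn out
  TTTTT
  TTTTT
  .FTTT
  ...TT
  ...FT
  ..FT.

TTTTT
TTTTT
.FTTT
...TT
...FT
..FT.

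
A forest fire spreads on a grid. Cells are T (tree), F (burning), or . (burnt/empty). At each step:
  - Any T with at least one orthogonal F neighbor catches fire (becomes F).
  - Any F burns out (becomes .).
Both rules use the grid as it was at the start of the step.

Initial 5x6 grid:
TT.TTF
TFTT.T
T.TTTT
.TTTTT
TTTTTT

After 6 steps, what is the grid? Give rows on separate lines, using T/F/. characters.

Step 1: 5 trees catch fire, 2 burn out
  TF.TF.
  F.FT.F
  T.TTTT
  .TTTTT
  TTTTTT
Step 2: 6 trees catch fire, 5 burn out
  F..F..
  ...F..
  F.FTTF
  .TTTTT
  TTTTTT
Step 3: 4 trees catch fire, 6 burn out
  ......
  ......
  ...FF.
  .TFTTF
  TTTTTT
Step 4: 5 trees catch fire, 4 burn out
  ......
  ......
  ......
  .F.FF.
  TTFTTF
Step 5: 3 trees catch fire, 5 burn out
  ......
  ......
  ......
  ......
  TF.FF.
Step 6: 1 trees catch fire, 3 burn out
  ......
  ......
  ......
  ......
  F.....

......
......
......
......
F.....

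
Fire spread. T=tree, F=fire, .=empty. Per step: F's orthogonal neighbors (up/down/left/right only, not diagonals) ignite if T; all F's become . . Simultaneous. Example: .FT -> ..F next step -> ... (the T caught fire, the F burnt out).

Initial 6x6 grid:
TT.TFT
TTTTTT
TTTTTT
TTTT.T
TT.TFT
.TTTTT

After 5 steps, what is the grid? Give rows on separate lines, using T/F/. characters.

Step 1: 6 trees catch fire, 2 burn out
  TT.F.F
  TTTTFT
  TTTTTT
  TTTT.T
  TT.F.F
  .TTTFT
Step 2: 7 trees catch fire, 6 burn out
  TT....
  TTTF.F
  TTTTFT
  TTTF.F
  TT....
  .TTF.F
Step 3: 5 trees catch fire, 7 burn out
  TT....
  TTF...
  TTTF.F
  TTF...
  TT....
  .TF...
Step 4: 4 trees catch fire, 5 burn out
  TT....
  TF....
  TTF...
  TF....
  TT....
  .F....
Step 5: 5 trees catch fire, 4 burn out
  TF....
  F.....
  TF....
  F.....
  TF....
  ......

TF....
F.....
TF....
F.....
TF....
......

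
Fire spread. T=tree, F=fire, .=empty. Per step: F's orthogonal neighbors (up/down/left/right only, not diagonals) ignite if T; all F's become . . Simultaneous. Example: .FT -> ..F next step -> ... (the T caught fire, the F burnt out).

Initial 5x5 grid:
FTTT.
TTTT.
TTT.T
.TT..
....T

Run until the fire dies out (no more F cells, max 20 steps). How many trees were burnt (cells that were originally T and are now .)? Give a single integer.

Answer: 12

Derivation:
Step 1: +2 fires, +1 burnt (F count now 2)
Step 2: +3 fires, +2 burnt (F count now 3)
Step 3: +3 fires, +3 burnt (F count now 3)
Step 4: +3 fires, +3 burnt (F count now 3)
Step 5: +1 fires, +3 burnt (F count now 1)
Step 6: +0 fires, +1 burnt (F count now 0)
Fire out after step 6
Initially T: 14, now '.': 23
Total burnt (originally-T cells now '.'): 12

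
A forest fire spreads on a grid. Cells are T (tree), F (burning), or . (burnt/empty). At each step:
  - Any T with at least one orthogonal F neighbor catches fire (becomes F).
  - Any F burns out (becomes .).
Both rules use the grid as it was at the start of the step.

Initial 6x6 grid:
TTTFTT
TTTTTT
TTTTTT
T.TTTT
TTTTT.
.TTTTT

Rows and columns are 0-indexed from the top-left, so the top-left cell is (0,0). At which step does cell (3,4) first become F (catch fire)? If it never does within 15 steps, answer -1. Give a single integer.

Step 1: cell (3,4)='T' (+3 fires, +1 burnt)
Step 2: cell (3,4)='T' (+5 fires, +3 burnt)
Step 3: cell (3,4)='T' (+6 fires, +5 burnt)
Step 4: cell (3,4)='F' (+6 fires, +6 burnt)
  -> target ignites at step 4
Step 5: cell (3,4)='.' (+5 fires, +6 burnt)
Step 6: cell (3,4)='.' (+4 fires, +5 burnt)
Step 7: cell (3,4)='.' (+3 fires, +4 burnt)
Step 8: cell (3,4)='.' (+0 fires, +3 burnt)
  fire out at step 8

4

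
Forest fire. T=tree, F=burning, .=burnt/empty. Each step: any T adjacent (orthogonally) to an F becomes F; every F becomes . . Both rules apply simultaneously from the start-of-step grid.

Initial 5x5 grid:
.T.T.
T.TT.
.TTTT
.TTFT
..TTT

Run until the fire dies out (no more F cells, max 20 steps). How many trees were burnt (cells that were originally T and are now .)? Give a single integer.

Step 1: +4 fires, +1 burnt (F count now 4)
Step 2: +6 fires, +4 burnt (F count now 6)
Step 3: +3 fires, +6 burnt (F count now 3)
Step 4: +0 fires, +3 burnt (F count now 0)
Fire out after step 4
Initially T: 15, now '.': 23
Total burnt (originally-T cells now '.'): 13

Answer: 13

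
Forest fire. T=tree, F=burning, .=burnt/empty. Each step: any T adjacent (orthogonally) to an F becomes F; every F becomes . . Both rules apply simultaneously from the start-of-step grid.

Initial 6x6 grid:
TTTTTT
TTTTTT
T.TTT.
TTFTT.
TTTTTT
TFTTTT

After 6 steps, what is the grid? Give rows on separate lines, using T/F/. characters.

Step 1: 7 trees catch fire, 2 burn out
  TTTTTT
  TTTTTT
  T.FTT.
  TF.FT.
  TFFTTT
  F.FTTT
Step 2: 7 trees catch fire, 7 burn out
  TTTTTT
  TTFTTT
  T..FT.
  F...F.
  F..FTT
  ...FTT
Step 3: 7 trees catch fire, 7 burn out
  TTFTTT
  TF.FTT
  F...F.
  ......
  ....FT
  ....FT
Step 4: 6 trees catch fire, 7 burn out
  TF.FTT
  F...FT
  ......
  ......
  .....F
  .....F
Step 5: 3 trees catch fire, 6 burn out
  F...FT
  .....F
  ......
  ......
  ......
  ......
Step 6: 1 trees catch fire, 3 burn out
  .....F
  ......
  ......
  ......
  ......
  ......

.....F
......
......
......
......
......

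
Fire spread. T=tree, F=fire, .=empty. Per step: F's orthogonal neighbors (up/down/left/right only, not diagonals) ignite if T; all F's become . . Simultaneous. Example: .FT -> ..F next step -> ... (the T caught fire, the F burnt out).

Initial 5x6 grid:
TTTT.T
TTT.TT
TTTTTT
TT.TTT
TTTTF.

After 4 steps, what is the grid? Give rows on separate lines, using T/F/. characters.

Step 1: 2 trees catch fire, 1 burn out
  TTTT.T
  TTT.TT
  TTTTTT
  TT.TFT
  TTTF..
Step 2: 4 trees catch fire, 2 burn out
  TTTT.T
  TTT.TT
  TTTTFT
  TT.F.F
  TTF...
Step 3: 4 trees catch fire, 4 burn out
  TTTT.T
  TTT.FT
  TTTF.F
  TT....
  TF....
Step 4: 4 trees catch fire, 4 burn out
  TTTT.T
  TTT..F
  TTF...
  TF....
  F.....

TTTT.T
TTT..F
TTF...
TF....
F.....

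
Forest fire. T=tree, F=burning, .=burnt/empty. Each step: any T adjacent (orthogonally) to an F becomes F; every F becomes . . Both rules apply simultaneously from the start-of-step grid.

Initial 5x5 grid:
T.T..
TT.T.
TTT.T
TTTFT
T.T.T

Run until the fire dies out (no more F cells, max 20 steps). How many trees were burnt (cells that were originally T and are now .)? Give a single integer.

Step 1: +2 fires, +1 burnt (F count now 2)
Step 2: +5 fires, +2 burnt (F count now 5)
Step 3: +2 fires, +5 burnt (F count now 2)
Step 4: +3 fires, +2 burnt (F count now 3)
Step 5: +1 fires, +3 burnt (F count now 1)
Step 6: +1 fires, +1 burnt (F count now 1)
Step 7: +0 fires, +1 burnt (F count now 0)
Fire out after step 7
Initially T: 16, now '.': 23
Total burnt (originally-T cells now '.'): 14

Answer: 14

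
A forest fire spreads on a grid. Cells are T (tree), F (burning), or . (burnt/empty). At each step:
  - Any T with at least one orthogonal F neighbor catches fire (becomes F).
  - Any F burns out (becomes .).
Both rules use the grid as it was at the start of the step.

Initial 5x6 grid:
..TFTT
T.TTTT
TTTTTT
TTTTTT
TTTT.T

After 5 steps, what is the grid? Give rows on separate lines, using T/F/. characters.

Step 1: 3 trees catch fire, 1 burn out
  ..F.FT
  T.TFTT
  TTTTTT
  TTTTTT
  TTTT.T
Step 2: 4 trees catch fire, 3 burn out
  .....F
  T.F.FT
  TTTFTT
  TTTTTT
  TTTT.T
Step 3: 4 trees catch fire, 4 burn out
  ......
  T....F
  TTF.FT
  TTTFTT
  TTTT.T
Step 4: 5 trees catch fire, 4 burn out
  ......
  T.....
  TF...F
  TTF.FT
  TTTF.T
Step 5: 4 trees catch fire, 5 burn out
  ......
  T.....
  F.....
  TF...F
  TTF..T

......
T.....
F.....
TF...F
TTF..T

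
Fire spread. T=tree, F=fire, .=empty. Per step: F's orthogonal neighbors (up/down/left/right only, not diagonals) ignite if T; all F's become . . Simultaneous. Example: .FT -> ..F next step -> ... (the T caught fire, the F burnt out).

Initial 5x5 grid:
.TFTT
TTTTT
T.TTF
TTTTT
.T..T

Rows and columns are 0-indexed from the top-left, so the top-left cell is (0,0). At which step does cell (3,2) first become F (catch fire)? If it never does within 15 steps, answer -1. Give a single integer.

Step 1: cell (3,2)='T' (+6 fires, +2 burnt)
Step 2: cell (3,2)='T' (+6 fires, +6 burnt)
Step 3: cell (3,2)='F' (+2 fires, +6 burnt)
  -> target ignites at step 3
Step 4: cell (3,2)='.' (+2 fires, +2 burnt)
Step 5: cell (3,2)='.' (+2 fires, +2 burnt)
Step 6: cell (3,2)='.' (+0 fires, +2 burnt)
  fire out at step 6

3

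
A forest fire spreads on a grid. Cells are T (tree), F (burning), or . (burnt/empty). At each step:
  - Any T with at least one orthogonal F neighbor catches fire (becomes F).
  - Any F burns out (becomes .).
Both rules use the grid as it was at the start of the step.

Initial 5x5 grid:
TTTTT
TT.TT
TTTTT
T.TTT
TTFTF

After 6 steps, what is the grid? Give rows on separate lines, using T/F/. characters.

Step 1: 4 trees catch fire, 2 burn out
  TTTTT
  TT.TT
  TTTTT
  T.FTF
  TF.F.
Step 2: 4 trees catch fire, 4 burn out
  TTTTT
  TT.TT
  TTFTF
  T..F.
  F....
Step 3: 4 trees catch fire, 4 burn out
  TTTTT
  TT.TF
  TF.F.
  F....
  .....
Step 4: 4 trees catch fire, 4 burn out
  TTTTF
  TF.F.
  F....
  .....
  .....
Step 5: 3 trees catch fire, 4 burn out
  TFTF.
  F....
  .....
  .....
  .....
Step 6: 2 trees catch fire, 3 burn out
  F.F..
  .....
  .....
  .....
  .....

F.F..
.....
.....
.....
.....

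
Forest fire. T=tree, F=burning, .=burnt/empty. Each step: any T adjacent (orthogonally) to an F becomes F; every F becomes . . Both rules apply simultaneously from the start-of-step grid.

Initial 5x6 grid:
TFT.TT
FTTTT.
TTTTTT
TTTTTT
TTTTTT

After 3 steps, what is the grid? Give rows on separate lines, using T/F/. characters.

Step 1: 4 trees catch fire, 2 burn out
  F.F.TT
  .FTTT.
  FTTTTT
  TTTTTT
  TTTTTT
Step 2: 3 trees catch fire, 4 burn out
  ....TT
  ..FTT.
  .FTTTT
  FTTTTT
  TTTTTT
Step 3: 4 trees catch fire, 3 burn out
  ....TT
  ...FT.
  ..FTTT
  .FTTTT
  FTTTTT

....TT
...FT.
..FTTT
.FTTTT
FTTTTT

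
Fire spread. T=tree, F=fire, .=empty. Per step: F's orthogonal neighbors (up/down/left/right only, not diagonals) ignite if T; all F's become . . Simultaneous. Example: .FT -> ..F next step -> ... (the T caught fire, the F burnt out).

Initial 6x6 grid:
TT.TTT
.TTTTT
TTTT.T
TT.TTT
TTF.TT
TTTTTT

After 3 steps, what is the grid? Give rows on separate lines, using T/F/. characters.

Step 1: 2 trees catch fire, 1 burn out
  TT.TTT
  .TTTTT
  TTTT.T
  TT.TTT
  TF..TT
  TTFTTT
Step 2: 4 trees catch fire, 2 burn out
  TT.TTT
  .TTTTT
  TTTT.T
  TF.TTT
  F...TT
  TF.FTT
Step 3: 4 trees catch fire, 4 burn out
  TT.TTT
  .TTTTT
  TFTT.T
  F..TTT
  ....TT
  F...FT

TT.TTT
.TTTTT
TFTT.T
F..TTT
....TT
F...FT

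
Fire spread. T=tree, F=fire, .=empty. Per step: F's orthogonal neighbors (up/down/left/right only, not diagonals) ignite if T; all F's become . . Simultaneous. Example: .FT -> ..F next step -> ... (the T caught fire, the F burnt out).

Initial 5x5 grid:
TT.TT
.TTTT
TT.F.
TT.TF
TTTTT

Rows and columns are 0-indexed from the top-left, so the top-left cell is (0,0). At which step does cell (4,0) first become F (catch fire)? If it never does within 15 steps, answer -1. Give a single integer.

Step 1: cell (4,0)='T' (+3 fires, +2 burnt)
Step 2: cell (4,0)='T' (+4 fires, +3 burnt)
Step 3: cell (4,0)='T' (+3 fires, +4 burnt)
Step 4: cell (4,0)='T' (+3 fires, +3 burnt)
Step 5: cell (4,0)='F' (+4 fires, +3 burnt)
  -> target ignites at step 5
Step 6: cell (4,0)='.' (+1 fires, +4 burnt)
Step 7: cell (4,0)='.' (+0 fires, +1 burnt)
  fire out at step 7

5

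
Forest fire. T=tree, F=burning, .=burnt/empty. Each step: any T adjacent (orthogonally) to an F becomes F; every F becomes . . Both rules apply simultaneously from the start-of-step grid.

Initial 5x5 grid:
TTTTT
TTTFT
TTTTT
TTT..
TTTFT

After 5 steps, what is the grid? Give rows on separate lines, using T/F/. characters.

Step 1: 6 trees catch fire, 2 burn out
  TTTFT
  TTF.F
  TTTFT
  TTT..
  TTF.F
Step 2: 7 trees catch fire, 6 burn out
  TTF.F
  TF...
  TTF.F
  TTF..
  TF...
Step 3: 5 trees catch fire, 7 burn out
  TF...
  F....
  TF...
  TF...
  F....
Step 4: 3 trees catch fire, 5 burn out
  F....
  .....
  F....
  F....
  .....
Step 5: 0 trees catch fire, 3 burn out
  .....
  .....
  .....
  .....
  .....

.....
.....
.....
.....
.....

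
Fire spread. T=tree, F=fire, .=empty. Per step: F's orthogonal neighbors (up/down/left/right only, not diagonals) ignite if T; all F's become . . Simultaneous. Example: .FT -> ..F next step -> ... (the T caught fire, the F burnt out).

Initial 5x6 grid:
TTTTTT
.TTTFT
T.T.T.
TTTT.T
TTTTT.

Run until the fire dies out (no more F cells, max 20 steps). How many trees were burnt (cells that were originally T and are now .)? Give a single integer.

Answer: 22

Derivation:
Step 1: +4 fires, +1 burnt (F count now 4)
Step 2: +3 fires, +4 burnt (F count now 3)
Step 3: +3 fires, +3 burnt (F count now 3)
Step 4: +2 fires, +3 burnt (F count now 2)
Step 5: +4 fires, +2 burnt (F count now 4)
Step 6: +3 fires, +4 burnt (F count now 3)
Step 7: +3 fires, +3 burnt (F count now 3)
Step 8: +0 fires, +3 burnt (F count now 0)
Fire out after step 8
Initially T: 23, now '.': 29
Total burnt (originally-T cells now '.'): 22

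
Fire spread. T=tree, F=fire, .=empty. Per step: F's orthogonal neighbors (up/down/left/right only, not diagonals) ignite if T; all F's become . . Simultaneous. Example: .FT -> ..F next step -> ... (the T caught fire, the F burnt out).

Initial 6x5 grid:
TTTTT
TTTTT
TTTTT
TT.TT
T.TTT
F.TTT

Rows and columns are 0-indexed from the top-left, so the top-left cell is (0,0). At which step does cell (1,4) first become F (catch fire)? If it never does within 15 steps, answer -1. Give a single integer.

Step 1: cell (1,4)='T' (+1 fires, +1 burnt)
Step 2: cell (1,4)='T' (+1 fires, +1 burnt)
Step 3: cell (1,4)='T' (+2 fires, +1 burnt)
Step 4: cell (1,4)='T' (+2 fires, +2 burnt)
Step 5: cell (1,4)='T' (+3 fires, +2 burnt)
Step 6: cell (1,4)='T' (+3 fires, +3 burnt)
Step 7: cell (1,4)='T' (+4 fires, +3 burnt)
Step 8: cell (1,4)='F' (+4 fires, +4 burnt)
  -> target ignites at step 8
Step 9: cell (1,4)='.' (+4 fires, +4 burnt)
Step 10: cell (1,4)='.' (+2 fires, +4 burnt)
Step 11: cell (1,4)='.' (+0 fires, +2 burnt)
  fire out at step 11

8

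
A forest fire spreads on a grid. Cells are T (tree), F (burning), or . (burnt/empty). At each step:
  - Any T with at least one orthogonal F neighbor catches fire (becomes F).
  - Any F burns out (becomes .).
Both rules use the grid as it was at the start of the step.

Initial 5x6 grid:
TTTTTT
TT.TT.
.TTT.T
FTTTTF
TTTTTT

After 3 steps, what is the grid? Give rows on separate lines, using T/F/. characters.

Step 1: 5 trees catch fire, 2 burn out
  TTTTTT
  TT.TT.
  .TTT.F
  .FTTF.
  FTTTTF
Step 2: 5 trees catch fire, 5 burn out
  TTTTTT
  TT.TT.
  .FTT..
  ..FF..
  .FTTF.
Step 3: 5 trees catch fire, 5 burn out
  TTTTTT
  TF.TT.
  ..FF..
  ......
  ..FF..

TTTTTT
TF.TT.
..FF..
......
..FF..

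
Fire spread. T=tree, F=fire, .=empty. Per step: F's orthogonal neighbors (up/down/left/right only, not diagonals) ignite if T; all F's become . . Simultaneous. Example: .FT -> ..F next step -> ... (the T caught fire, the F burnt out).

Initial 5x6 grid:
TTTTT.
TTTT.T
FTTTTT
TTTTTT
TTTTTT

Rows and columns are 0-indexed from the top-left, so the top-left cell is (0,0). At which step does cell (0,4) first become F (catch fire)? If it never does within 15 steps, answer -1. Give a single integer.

Step 1: cell (0,4)='T' (+3 fires, +1 burnt)
Step 2: cell (0,4)='T' (+5 fires, +3 burnt)
Step 3: cell (0,4)='T' (+5 fires, +5 burnt)
Step 4: cell (0,4)='T' (+5 fires, +5 burnt)
Step 5: cell (0,4)='T' (+4 fires, +5 burnt)
Step 6: cell (0,4)='F' (+4 fires, +4 burnt)
  -> target ignites at step 6
Step 7: cell (0,4)='.' (+1 fires, +4 burnt)
Step 8: cell (0,4)='.' (+0 fires, +1 burnt)
  fire out at step 8

6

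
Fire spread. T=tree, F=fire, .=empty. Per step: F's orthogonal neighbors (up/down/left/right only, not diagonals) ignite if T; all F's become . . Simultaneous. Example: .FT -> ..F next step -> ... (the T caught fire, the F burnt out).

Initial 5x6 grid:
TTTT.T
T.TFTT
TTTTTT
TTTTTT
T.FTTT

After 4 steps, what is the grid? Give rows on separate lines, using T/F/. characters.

Step 1: 6 trees catch fire, 2 burn out
  TTTF.T
  T.F.FT
  TTTFTT
  TTFTTT
  T..FTT
Step 2: 7 trees catch fire, 6 burn out
  TTF..T
  T....F
  TTF.FT
  TF.FTT
  T...FT
Step 3: 7 trees catch fire, 7 burn out
  TF...F
  T.....
  TF...F
  F...FT
  T....F
Step 4: 4 trees catch fire, 7 burn out
  F.....
  T.....
  F.....
  .....F
  F.....

F.....
T.....
F.....
.....F
F.....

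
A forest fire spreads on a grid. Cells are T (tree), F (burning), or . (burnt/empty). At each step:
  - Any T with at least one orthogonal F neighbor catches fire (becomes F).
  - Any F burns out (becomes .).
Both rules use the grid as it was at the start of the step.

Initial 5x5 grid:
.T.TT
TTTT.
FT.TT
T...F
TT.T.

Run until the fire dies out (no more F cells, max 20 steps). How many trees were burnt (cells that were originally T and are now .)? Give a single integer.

Step 1: +4 fires, +2 burnt (F count now 4)
Step 2: +3 fires, +4 burnt (F count now 3)
Step 3: +4 fires, +3 burnt (F count now 4)
Step 4: +1 fires, +4 burnt (F count now 1)
Step 5: +1 fires, +1 burnt (F count now 1)
Step 6: +0 fires, +1 burnt (F count now 0)
Fire out after step 6
Initially T: 14, now '.': 24
Total burnt (originally-T cells now '.'): 13

Answer: 13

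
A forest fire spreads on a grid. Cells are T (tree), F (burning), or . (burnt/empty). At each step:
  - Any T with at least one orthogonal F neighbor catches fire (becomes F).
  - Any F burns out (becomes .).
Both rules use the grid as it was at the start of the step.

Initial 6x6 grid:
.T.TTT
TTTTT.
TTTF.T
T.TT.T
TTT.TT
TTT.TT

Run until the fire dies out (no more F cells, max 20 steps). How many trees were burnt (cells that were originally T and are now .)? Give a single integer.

Answer: 21

Derivation:
Step 1: +3 fires, +1 burnt (F count now 3)
Step 2: +5 fires, +3 burnt (F count now 5)
Step 3: +4 fires, +5 burnt (F count now 4)
Step 4: +6 fires, +4 burnt (F count now 6)
Step 5: +2 fires, +6 burnt (F count now 2)
Step 6: +1 fires, +2 burnt (F count now 1)
Step 7: +0 fires, +1 burnt (F count now 0)
Fire out after step 7
Initially T: 27, now '.': 30
Total burnt (originally-T cells now '.'): 21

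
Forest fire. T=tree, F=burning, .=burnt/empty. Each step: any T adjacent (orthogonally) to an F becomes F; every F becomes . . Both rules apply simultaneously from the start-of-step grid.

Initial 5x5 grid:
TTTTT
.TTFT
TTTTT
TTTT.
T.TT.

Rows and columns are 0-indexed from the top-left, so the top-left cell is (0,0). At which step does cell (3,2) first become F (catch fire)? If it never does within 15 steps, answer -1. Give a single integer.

Step 1: cell (3,2)='T' (+4 fires, +1 burnt)
Step 2: cell (3,2)='T' (+6 fires, +4 burnt)
Step 3: cell (3,2)='F' (+4 fires, +6 burnt)
  -> target ignites at step 3
Step 4: cell (3,2)='.' (+4 fires, +4 burnt)
Step 5: cell (3,2)='.' (+1 fires, +4 burnt)
Step 6: cell (3,2)='.' (+1 fires, +1 burnt)
Step 7: cell (3,2)='.' (+0 fires, +1 burnt)
  fire out at step 7

3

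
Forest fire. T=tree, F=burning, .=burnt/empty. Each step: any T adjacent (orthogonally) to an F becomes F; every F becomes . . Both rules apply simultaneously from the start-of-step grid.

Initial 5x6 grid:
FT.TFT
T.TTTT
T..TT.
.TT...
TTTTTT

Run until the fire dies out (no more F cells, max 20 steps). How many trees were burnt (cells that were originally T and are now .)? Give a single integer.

Step 1: +5 fires, +2 burnt (F count now 5)
Step 2: +4 fires, +5 burnt (F count now 4)
Step 3: +2 fires, +4 burnt (F count now 2)
Step 4: +0 fires, +2 burnt (F count now 0)
Fire out after step 4
Initially T: 19, now '.': 22
Total burnt (originally-T cells now '.'): 11

Answer: 11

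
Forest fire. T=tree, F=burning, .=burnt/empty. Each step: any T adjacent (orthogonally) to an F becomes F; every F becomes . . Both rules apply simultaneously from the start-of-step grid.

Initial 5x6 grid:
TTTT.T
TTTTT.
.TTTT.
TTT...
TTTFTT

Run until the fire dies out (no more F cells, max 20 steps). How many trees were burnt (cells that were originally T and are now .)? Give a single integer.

Step 1: +2 fires, +1 burnt (F count now 2)
Step 2: +3 fires, +2 burnt (F count now 3)
Step 3: +3 fires, +3 burnt (F count now 3)
Step 4: +4 fires, +3 burnt (F count now 4)
Step 5: +4 fires, +4 burnt (F count now 4)
Step 6: +4 fires, +4 burnt (F count now 4)
Step 7: +1 fires, +4 burnt (F count now 1)
Step 8: +0 fires, +1 burnt (F count now 0)
Fire out after step 8
Initially T: 22, now '.': 29
Total burnt (originally-T cells now '.'): 21

Answer: 21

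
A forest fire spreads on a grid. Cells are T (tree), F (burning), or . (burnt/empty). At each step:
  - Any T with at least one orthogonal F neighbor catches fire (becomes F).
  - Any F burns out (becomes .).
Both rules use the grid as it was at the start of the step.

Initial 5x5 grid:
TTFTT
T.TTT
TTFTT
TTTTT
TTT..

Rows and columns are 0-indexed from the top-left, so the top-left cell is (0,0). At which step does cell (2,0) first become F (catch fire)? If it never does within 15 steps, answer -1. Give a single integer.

Step 1: cell (2,0)='T' (+6 fires, +2 burnt)
Step 2: cell (2,0)='F' (+8 fires, +6 burnt)
  -> target ignites at step 2
Step 3: cell (2,0)='.' (+5 fires, +8 burnt)
Step 4: cell (2,0)='.' (+1 fires, +5 burnt)
Step 5: cell (2,0)='.' (+0 fires, +1 burnt)
  fire out at step 5

2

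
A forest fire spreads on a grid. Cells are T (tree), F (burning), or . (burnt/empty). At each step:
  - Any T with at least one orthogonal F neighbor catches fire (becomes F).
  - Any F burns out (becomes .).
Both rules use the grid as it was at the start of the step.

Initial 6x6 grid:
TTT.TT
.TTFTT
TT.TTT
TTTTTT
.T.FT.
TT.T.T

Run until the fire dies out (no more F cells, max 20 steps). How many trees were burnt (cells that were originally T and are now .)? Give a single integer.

Answer: 25

Derivation:
Step 1: +6 fires, +2 burnt (F count now 6)
Step 2: +7 fires, +6 burnt (F count now 7)
Step 3: +6 fires, +7 burnt (F count now 6)
Step 4: +4 fires, +6 burnt (F count now 4)
Step 5: +1 fires, +4 burnt (F count now 1)
Step 6: +1 fires, +1 burnt (F count now 1)
Step 7: +0 fires, +1 burnt (F count now 0)
Fire out after step 7
Initially T: 26, now '.': 35
Total burnt (originally-T cells now '.'): 25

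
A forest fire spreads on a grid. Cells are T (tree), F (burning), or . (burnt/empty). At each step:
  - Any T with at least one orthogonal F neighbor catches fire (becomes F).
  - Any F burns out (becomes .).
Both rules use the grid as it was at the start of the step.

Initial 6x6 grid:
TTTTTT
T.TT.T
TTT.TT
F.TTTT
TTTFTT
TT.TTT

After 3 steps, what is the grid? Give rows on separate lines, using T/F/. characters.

Step 1: 6 trees catch fire, 2 burn out
  TTTTTT
  T.TT.T
  FTT.TT
  ..TFTT
  FTF.FT
  TT.FTT
Step 2: 8 trees catch fire, 6 burn out
  TTTTTT
  F.TT.T
  .FT.TT
  ..F.FT
  .F...F
  FT..FT
Step 3: 6 trees catch fire, 8 burn out
  FTTTTT
  ..TT.T
  ..F.FT
  .....F
  ......
  .F...F

FTTTTT
..TT.T
..F.FT
.....F
......
.F...F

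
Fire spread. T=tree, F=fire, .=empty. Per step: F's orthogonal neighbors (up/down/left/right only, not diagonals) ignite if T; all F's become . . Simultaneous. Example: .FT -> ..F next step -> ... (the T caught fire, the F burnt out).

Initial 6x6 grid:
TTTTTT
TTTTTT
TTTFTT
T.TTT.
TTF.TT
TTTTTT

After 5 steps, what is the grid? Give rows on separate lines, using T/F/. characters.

Step 1: 7 trees catch fire, 2 burn out
  TTTTTT
  TTTFTT
  TTF.FT
  T.FFT.
  TF..TT
  TTFTTT
Step 2: 9 trees catch fire, 7 burn out
  TTTFTT
  TTF.FT
  TF...F
  T...F.
  F...TT
  TF.FTT
Step 3: 9 trees catch fire, 9 burn out
  TTF.FT
  TF...F
  F.....
  F.....
  ....FT
  F...FT
Step 4: 5 trees catch fire, 9 burn out
  TF...F
  F.....
  ......
  ......
  .....F
  .....F
Step 5: 1 trees catch fire, 5 burn out
  F.....
  ......
  ......
  ......
  ......
  ......

F.....
......
......
......
......
......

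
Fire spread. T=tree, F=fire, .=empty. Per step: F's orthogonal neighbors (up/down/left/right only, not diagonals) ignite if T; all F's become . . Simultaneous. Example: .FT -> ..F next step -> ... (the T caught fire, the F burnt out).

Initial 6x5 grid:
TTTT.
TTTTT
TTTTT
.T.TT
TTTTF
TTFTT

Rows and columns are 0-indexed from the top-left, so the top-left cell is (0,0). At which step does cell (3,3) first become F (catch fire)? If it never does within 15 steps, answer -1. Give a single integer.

Step 1: cell (3,3)='T' (+6 fires, +2 burnt)
Step 2: cell (3,3)='F' (+4 fires, +6 burnt)
  -> target ignites at step 2
Step 3: cell (3,3)='.' (+4 fires, +4 burnt)
Step 4: cell (3,3)='.' (+3 fires, +4 burnt)
Step 5: cell (3,3)='.' (+4 fires, +3 burnt)
Step 6: cell (3,3)='.' (+3 fires, +4 burnt)
Step 7: cell (3,3)='.' (+1 fires, +3 burnt)
Step 8: cell (3,3)='.' (+0 fires, +1 burnt)
  fire out at step 8

2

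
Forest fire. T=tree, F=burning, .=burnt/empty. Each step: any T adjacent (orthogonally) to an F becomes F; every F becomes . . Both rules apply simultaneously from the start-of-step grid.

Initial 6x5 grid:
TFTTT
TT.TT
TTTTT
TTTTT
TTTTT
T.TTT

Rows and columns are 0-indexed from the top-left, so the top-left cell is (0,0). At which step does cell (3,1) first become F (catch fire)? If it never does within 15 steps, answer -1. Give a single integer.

Step 1: cell (3,1)='T' (+3 fires, +1 burnt)
Step 2: cell (3,1)='T' (+3 fires, +3 burnt)
Step 3: cell (3,1)='F' (+5 fires, +3 burnt)
  -> target ignites at step 3
Step 4: cell (3,1)='.' (+5 fires, +5 burnt)
Step 5: cell (3,1)='.' (+4 fires, +5 burnt)
Step 6: cell (3,1)='.' (+4 fires, +4 burnt)
Step 7: cell (3,1)='.' (+2 fires, +4 burnt)
Step 8: cell (3,1)='.' (+1 fires, +2 burnt)
Step 9: cell (3,1)='.' (+0 fires, +1 burnt)
  fire out at step 9

3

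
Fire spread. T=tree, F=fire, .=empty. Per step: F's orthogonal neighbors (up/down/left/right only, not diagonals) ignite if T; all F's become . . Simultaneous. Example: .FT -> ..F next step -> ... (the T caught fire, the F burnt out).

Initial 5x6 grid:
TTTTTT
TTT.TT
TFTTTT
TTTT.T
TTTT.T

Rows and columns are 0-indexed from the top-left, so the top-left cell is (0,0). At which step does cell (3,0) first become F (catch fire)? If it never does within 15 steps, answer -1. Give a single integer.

Step 1: cell (3,0)='T' (+4 fires, +1 burnt)
Step 2: cell (3,0)='F' (+7 fires, +4 burnt)
  -> target ignites at step 2
Step 3: cell (3,0)='.' (+6 fires, +7 burnt)
Step 4: cell (3,0)='.' (+4 fires, +6 burnt)
Step 5: cell (3,0)='.' (+3 fires, +4 burnt)
Step 6: cell (3,0)='.' (+2 fires, +3 burnt)
Step 7: cell (3,0)='.' (+0 fires, +2 burnt)
  fire out at step 7

2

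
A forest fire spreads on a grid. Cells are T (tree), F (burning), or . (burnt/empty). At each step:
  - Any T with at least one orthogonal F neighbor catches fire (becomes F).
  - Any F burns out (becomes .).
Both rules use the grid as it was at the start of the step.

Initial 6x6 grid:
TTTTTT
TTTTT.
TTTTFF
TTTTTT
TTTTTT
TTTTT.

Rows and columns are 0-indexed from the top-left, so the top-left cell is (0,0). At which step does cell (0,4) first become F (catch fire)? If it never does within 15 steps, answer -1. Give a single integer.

Step 1: cell (0,4)='T' (+4 fires, +2 burnt)
Step 2: cell (0,4)='F' (+6 fires, +4 burnt)
  -> target ignites at step 2
Step 3: cell (0,4)='.' (+7 fires, +6 burnt)
Step 4: cell (0,4)='.' (+6 fires, +7 burnt)
Step 5: cell (0,4)='.' (+5 fires, +6 burnt)
Step 6: cell (0,4)='.' (+3 fires, +5 burnt)
Step 7: cell (0,4)='.' (+1 fires, +3 burnt)
Step 8: cell (0,4)='.' (+0 fires, +1 burnt)
  fire out at step 8

2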